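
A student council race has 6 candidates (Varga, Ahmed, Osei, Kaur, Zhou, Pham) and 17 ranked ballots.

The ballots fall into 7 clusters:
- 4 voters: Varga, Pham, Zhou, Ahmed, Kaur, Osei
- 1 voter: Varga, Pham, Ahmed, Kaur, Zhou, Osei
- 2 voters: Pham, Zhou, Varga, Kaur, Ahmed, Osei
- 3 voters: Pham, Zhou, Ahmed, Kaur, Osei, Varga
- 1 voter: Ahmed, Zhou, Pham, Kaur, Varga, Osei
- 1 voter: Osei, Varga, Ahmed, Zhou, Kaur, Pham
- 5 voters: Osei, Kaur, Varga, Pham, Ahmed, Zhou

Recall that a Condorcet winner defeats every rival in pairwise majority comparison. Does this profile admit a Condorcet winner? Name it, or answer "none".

none

Pairwise majorities:
Varga vs Ahmed: Varga, 13–4.
Varga vs Osei: Osei, 9–8.
Varga vs Kaur: Kaur, 9–8.
Varga–Zhou: Varga 11–6.
Varga–Pham: Varga 11–6.
Ahmed–Osei: Ahmed 11–6.
Ahmed–Kaur: Ahmed 10–7.
Ahmed–Zhou: Zhou 9–8.
Ahmed vs Pham: Pham wins 15–2.
Osei–Kaur: Kaur 11–6.
Osei vs Zhou: Zhou, 11–6.
Osei–Pham: Pham 11–6.
Kaur vs Zhou: Zhou wins 11–6.
Kaur vs Pham: Pham wins 11–6.
Zhou–Pham: Pham 15–2.
Each candidate drops at least one matchup (Varga loses to Osei; Ahmed loses to Varga; Osei loses to Ahmed; Kaur loses to Ahmed; Zhou loses to Varga; Pham loses to Varga); the cycle Varga beats Ahmed beats Osei beats Varga rules out a Condorcet winner.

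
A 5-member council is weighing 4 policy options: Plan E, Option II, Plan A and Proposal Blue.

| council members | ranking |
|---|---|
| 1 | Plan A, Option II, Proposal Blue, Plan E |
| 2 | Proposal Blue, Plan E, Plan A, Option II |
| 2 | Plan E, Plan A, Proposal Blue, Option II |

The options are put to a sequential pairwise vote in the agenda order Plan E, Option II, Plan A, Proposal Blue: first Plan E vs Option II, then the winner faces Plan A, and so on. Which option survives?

Proposal Blue

Round 1: Plan E vs Option II — 4–1, Plan E advances.
Round 2: Plan E vs Plan A — 4–1, Plan E advances.
Round 3: Plan E vs Proposal Blue — 2–3, Proposal Blue advances.
Proposal Blue survives the agenda.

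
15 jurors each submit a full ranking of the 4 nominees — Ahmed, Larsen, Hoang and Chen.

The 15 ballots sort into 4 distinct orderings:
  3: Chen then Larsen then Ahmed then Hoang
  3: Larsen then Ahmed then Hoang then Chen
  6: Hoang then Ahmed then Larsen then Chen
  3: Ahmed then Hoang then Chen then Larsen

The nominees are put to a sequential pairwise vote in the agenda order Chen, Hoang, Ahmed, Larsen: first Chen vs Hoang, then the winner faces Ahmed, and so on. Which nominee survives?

Round 1: Chen vs Hoang — 3–12, Hoang advances.
Round 2: Hoang vs Ahmed — 6–9, Ahmed advances.
Round 3: Ahmed vs Larsen — 9–6, Ahmed advances.
Ahmed survives the agenda.

Ahmed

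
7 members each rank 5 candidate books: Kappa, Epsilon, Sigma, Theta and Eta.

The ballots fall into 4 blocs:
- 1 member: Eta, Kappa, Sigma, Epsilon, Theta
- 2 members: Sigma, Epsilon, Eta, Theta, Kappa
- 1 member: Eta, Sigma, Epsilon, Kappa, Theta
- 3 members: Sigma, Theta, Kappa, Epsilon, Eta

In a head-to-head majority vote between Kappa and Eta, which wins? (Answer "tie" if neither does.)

Eta

Ballots ranking Kappa above Eta: 3.
Ballots ranking Eta above Kappa: 7 − 3 = 4.
Eta wins the head-to-head 4–3.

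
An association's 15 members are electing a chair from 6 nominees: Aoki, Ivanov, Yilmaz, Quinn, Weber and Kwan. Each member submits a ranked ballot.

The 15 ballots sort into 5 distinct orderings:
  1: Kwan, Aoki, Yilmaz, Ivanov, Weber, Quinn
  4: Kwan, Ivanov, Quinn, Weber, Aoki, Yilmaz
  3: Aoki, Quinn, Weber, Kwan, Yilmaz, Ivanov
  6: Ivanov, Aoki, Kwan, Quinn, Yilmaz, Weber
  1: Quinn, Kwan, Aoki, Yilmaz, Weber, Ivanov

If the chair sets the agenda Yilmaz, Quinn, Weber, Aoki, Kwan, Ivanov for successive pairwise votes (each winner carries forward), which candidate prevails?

Ivanov

Round 1: Yilmaz vs Quinn — 1–14, Quinn advances.
Round 2: Quinn vs Weber — 14–1, Quinn advances.
Round 3: Quinn vs Aoki — 5–10, Aoki advances.
Round 4: Aoki vs Kwan — 9–6, Aoki advances.
Round 5: Aoki vs Ivanov — 5–10, Ivanov advances.
The agenda winner is Ivanov.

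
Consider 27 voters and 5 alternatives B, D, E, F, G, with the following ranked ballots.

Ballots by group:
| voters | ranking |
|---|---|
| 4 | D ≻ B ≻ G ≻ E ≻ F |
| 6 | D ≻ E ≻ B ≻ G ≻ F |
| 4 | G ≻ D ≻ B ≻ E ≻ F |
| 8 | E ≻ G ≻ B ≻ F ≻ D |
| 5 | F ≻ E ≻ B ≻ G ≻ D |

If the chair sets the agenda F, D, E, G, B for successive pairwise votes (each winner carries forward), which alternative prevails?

Round 1: F vs D — 13–14, D advances.
Round 2: D vs E — 14–13, D advances.
Round 3: D vs G — 10–17, G advances.
Round 4: G vs B — 12–15, B advances.
The agenda winner is B.

B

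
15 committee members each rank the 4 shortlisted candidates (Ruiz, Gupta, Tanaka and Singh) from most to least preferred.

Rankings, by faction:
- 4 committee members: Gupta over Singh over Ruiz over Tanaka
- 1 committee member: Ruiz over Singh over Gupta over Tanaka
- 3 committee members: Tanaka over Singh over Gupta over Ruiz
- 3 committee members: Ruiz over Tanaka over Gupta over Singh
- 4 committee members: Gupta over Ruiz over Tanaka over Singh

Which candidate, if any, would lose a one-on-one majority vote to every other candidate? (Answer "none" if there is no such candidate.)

Pairwise majorities:
Ruiz vs Gupta: 1+3 = 4 for Ruiz, 11 for Gupta — Gupta by 11–4.
Ruiz vs Tanaka: Ruiz is ranked higher on 4+1+3+4 = 12 ballots, Tanaka on 3. Ruiz wins 12–3.
Ruiz vs Singh: Ruiz, 8–7.
Gupta–Tanaka: Gupta 9–6.
Gupta vs Singh: Gupta wins 11–4.
Tanaka vs Singh: Tanaka, 10–5.
Only Singh has no wins; Singh is the Condorcet loser.

Singh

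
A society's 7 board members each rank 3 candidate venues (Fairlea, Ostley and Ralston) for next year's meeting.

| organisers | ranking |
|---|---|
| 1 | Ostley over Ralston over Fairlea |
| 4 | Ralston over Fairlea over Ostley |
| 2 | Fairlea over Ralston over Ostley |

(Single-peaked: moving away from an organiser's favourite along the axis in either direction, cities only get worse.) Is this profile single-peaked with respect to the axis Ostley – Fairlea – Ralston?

Axis positions: Ostley=1, Fairlea=2, Ralston=3.
Faction 1: ranking walks positions 1-3-2; Ralston is ranked above Fairlea even though Fairlea lies between Ralston and the peak Ostley on the axis — preferences dip and rise again. Not single-peaked.
Faction 2 (peak Ralston at position 3): ranking walks positions 3-2-1, expanding outward from the peak — single-peaked.
Faction 3 (peak Fairlea at position 2): ranking walks positions 2-3-1, expanding outward from the peak — single-peaked.
Faction 1 violates single-peakedness, so the profile is not single-peaked on this axis.

no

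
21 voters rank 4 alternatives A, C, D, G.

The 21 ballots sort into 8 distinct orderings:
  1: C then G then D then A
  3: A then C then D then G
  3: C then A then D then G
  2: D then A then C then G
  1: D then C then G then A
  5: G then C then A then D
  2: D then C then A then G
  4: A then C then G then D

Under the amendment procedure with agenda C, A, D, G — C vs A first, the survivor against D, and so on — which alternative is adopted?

Round 1: C vs A — 12–9, C advances.
Round 2: C vs D — 16–5, C advances.
Round 3: C vs G — 16–5, C advances.
The agenda winner is C.

C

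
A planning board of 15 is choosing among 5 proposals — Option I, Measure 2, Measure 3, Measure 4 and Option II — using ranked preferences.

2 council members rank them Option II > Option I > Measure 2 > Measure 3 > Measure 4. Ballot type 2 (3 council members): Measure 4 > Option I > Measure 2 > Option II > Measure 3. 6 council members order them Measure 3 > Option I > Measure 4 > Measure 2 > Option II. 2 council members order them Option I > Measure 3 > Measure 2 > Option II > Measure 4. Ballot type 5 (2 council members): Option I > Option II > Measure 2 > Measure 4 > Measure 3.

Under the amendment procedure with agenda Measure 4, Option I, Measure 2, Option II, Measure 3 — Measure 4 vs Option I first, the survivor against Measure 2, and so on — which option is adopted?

Option I

Round 1: Measure 4 vs Option I — 3–12, Option I advances.
Round 2: Option I vs Measure 2 — 15–0, Option I advances.
Round 3: Option I vs Option II — 13–2, Option I advances.
Round 4: Option I vs Measure 3 — 9–6, Option I advances.
Option I survives the agenda.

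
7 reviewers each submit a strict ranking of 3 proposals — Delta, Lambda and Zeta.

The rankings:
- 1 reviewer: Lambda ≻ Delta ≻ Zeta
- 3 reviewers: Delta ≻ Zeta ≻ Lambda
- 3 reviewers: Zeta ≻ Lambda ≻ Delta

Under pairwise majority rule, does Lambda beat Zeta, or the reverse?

Ballots ranking Lambda above Zeta: 1.
Ballots ranking Zeta above Lambda: 7 − 1 = 6.
Zeta wins the head-to-head 6–1.

Zeta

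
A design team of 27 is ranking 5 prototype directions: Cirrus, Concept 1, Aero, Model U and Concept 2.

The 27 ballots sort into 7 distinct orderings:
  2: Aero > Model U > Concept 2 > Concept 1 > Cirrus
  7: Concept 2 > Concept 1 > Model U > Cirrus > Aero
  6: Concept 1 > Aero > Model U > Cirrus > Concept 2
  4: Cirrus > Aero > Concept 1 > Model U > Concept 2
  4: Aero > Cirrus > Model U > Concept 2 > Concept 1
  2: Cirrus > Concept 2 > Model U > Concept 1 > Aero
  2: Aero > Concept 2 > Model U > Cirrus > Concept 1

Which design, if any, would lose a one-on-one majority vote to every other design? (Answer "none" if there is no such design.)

none

Head-to-head results (27 engineers):
Cirrus vs Concept 1: Concept 1, 15–12.
Cirrus vs Aero: Cirrus is ranked higher on 7+4+2 = 13 ballots, Aero on 14. Aero wins 14–13.
Cirrus vs Model U: Model U wins 17–10.
Cirrus vs Concept 2: Cirrus wins 16–11.
Concept 1 vs Aero: Concept 1 preferred on 7+6+2 = 15 ballots; Concept 1 wins 15–12.
Concept 1 vs Model U: 17 to 10, Concept 1.
Concept 1–Concept 2: Concept 2 17–10.
Aero vs Model U: 18 to 9, Aero.
Aero vs Concept 2: Aero, 18–9.
Model U–Concept 2: Model U 16–11.
Every design wins at least one matchup (Cirrus beats Concept 2; Concept 1 beats Cirrus; Aero beats Cirrus; Model U beats Cirrus; Concept 2 beats Concept 1), so there is no Condorcet loser.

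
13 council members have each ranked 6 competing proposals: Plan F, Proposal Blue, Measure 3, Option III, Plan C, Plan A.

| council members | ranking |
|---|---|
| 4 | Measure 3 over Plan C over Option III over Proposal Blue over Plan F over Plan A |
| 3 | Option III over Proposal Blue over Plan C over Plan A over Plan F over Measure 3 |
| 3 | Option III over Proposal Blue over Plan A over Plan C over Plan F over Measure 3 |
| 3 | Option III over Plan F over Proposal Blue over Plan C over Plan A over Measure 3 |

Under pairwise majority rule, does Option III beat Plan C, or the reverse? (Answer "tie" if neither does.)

Ballots ranking Option III above Plan C: 3 + 3 + 3 = 9.
Ballots ranking Plan C above Option III: 13 − 9 = 4.
Option III wins the head-to-head 9–4.

Option III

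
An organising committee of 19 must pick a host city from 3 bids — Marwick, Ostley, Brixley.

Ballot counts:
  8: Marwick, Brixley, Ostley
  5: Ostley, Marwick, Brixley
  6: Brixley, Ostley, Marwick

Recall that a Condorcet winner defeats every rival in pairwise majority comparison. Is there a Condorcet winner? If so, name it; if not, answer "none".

Head-to-head results (19 organisers):
Marwick vs Ostley: Marwick preferred on 8 ballots; Ostley wins 11–8.
Marwick vs Brixley: Marwick preferred on 8+5 = 13 ballots; Marwick wins 13–6.
Ostley vs Brixley: 5 for Ostley, 14 for Brixley — Brixley by 14–5.
Every city loses at least once (Marwick loses to Ostley; Ostley loses to Brixley; Brixley loses to Marwick). The majority relation contains the cycle Marwick > Brixley > Ostley > Marwick, so there is no Condorcet winner.

none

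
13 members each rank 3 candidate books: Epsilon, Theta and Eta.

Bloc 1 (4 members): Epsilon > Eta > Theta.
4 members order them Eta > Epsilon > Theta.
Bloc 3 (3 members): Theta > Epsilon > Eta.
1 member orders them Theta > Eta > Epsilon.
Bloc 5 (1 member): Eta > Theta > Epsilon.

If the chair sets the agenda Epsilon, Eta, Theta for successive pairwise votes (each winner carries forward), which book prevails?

Epsilon

Round 1: Epsilon vs Eta — 7–6, Epsilon advances.
Round 2: Epsilon vs Theta — 8–5, Epsilon advances.
The agenda winner is Epsilon.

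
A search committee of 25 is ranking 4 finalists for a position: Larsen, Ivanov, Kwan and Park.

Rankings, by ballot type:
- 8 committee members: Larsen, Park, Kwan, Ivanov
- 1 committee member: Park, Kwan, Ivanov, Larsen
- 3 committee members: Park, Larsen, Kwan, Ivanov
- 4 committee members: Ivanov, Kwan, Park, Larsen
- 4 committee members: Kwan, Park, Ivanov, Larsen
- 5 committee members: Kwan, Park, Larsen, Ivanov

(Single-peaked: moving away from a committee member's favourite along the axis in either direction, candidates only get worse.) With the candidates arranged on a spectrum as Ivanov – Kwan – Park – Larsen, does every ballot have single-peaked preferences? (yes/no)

Axis positions: Ivanov=1, Kwan=2, Park=3, Larsen=4.
Ballot type 1 (peak Larsen at position 4): ranking walks positions 4-3-2-1, expanding outward from the peak — single-peaked.
Ballot type 2 (peak Park at position 3): ranking walks positions 3-2-1-4, expanding outward from the peak — single-peaked.
Ballot type 3 (peak Park at position 3): ranking walks positions 3-4-2-1, expanding outward from the peak — single-peaked.
Ballot type 4 (peak Ivanov at position 1): ranking walks positions 1-2-3-4, expanding outward from the peak — single-peaked.
Ballot type 5 (peak Kwan at position 2): ranking walks positions 2-3-1-4, expanding outward from the peak — single-peaked.
Ballot type 6 (peak Kwan at position 2): ranking walks positions 2-3-4-1, expanding outward from the peak — single-peaked.
Every ranking is single-peaked on this axis.

yes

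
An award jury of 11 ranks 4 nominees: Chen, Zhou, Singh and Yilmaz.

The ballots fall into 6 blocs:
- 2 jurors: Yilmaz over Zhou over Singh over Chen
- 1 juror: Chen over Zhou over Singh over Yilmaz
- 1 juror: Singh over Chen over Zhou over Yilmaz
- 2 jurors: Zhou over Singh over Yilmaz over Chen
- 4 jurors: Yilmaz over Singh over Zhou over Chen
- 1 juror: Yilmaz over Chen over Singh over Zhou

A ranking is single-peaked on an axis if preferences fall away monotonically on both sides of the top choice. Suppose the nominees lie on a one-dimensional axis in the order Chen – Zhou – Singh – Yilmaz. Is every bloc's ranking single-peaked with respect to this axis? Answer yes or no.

no

Axis positions: Chen=1, Zhou=2, Singh=3, Yilmaz=4.
Bloc 1: ranking walks positions 4-2-3-1; Zhou is ranked above Singh even though Singh lies between Zhou and the peak Yilmaz on the axis — preferences dip and rise again. Not single-peaked.
Bloc 2 (peak Chen at position 1): ranking walks positions 1-2-3-4, expanding outward from the peak — single-peaked.
Bloc 3: ranking walks positions 3-1-2-4; Chen is ranked above Zhou even though Zhou lies between Chen and the peak Singh on the axis — preferences dip and rise again. Not single-peaked.
Bloc 4 (peak Zhou at position 2): ranking walks positions 2-3-4-1, expanding outward from the peak — single-peaked.
Bloc 5 (peak Yilmaz at position 4): ranking walks positions 4-3-2-1, expanding outward from the peak — single-peaked.
Bloc 6: ranking walks positions 4-1-3-2; Chen is ranked above Singh even though Singh lies between Chen and the peak Yilmaz on the axis — preferences dip and rise again. Not single-peaked.
Bloc 1 violates single-peakedness, so the profile is not single-peaked on this axis.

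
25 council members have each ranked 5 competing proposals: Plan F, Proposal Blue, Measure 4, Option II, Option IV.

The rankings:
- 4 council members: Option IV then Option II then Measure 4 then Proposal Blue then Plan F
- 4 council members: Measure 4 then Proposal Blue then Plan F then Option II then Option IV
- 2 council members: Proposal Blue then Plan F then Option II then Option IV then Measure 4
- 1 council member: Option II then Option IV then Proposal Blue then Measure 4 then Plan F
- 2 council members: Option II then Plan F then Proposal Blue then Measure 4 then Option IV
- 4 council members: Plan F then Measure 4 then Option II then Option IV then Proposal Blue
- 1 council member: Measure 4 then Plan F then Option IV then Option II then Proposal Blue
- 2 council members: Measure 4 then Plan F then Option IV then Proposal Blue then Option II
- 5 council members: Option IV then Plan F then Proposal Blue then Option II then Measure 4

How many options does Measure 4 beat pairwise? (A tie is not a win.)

Measure 4 against each rival (25 council members):
Measure 4 vs Plan F: 12 to 13, Plan F.
Measure 4–Proposal Blue: Measure 4 15–10.
Measure 4 vs Option II: Measure 4 preferred on 4+4+1+2 = 11 ballots; Option II wins 14–11.
Measure 4 vs Option IV: 13 to 12, Measure 4.
Measure 4 beats Proposal Blue, Option IV; loses to Plan F, Option II — 2 pairwise wins.

2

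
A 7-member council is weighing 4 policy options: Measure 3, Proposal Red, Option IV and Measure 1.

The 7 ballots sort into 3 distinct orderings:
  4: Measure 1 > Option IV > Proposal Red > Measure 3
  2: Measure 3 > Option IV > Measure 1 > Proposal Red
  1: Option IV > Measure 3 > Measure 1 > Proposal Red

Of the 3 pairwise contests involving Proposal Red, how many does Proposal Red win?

1

Proposal Red against each rival (7 council members):
Proposal Red–Measure 3: Proposal Red 4–3.
Proposal Red vs Option IV: Option IV, 7–0.
Proposal Red–Measure 1: Measure 1 7–0.
Proposal Red beats Measure 3; loses to Option IV, Measure 1 — 1 pairwise win.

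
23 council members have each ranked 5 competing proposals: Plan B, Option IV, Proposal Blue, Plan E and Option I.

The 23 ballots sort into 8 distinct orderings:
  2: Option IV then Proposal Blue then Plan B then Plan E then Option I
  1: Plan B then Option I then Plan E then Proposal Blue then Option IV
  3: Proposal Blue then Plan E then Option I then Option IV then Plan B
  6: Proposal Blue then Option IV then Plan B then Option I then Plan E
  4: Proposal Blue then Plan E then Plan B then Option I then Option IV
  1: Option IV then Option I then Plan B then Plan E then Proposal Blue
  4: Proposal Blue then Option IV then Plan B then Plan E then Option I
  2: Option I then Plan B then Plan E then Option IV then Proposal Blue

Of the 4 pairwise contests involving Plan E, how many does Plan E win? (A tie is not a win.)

1

Plan E against each rival (23 council members):
Plan E vs Plan B: Plan E preferred on 3+4 = 7 ballots; Plan B wins 16–7.
Plan E vs Option IV: Plan E is ranked higher on 1+3+4+2 = 10 ballots, Option IV on 13. Option IV wins 13–10.
Plan E vs Proposal Blue: Proposal Blue, 19–4.
Plan E vs Option I: Plan E, 13–10.
Plan E beats Option I; loses to Plan B, Option IV, Proposal Blue — 1 pairwise win.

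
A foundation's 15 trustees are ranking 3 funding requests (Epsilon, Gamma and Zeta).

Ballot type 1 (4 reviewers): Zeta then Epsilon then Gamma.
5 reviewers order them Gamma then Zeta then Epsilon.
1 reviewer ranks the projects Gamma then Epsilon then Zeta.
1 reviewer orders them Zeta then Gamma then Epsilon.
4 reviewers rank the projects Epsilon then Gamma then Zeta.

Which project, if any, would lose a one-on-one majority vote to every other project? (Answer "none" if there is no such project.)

Pairwise majorities:
Epsilon vs Gamma: Epsilon wins 8–7.
Epsilon vs Zeta: Zeta wins 10–5.
Gamma–Zeta: Gamma 10–5.
Each project has at least one pairwise win (Epsilon beats Gamma; Gamma beats Zeta; Zeta beats Epsilon) — no Condorcet loser.

none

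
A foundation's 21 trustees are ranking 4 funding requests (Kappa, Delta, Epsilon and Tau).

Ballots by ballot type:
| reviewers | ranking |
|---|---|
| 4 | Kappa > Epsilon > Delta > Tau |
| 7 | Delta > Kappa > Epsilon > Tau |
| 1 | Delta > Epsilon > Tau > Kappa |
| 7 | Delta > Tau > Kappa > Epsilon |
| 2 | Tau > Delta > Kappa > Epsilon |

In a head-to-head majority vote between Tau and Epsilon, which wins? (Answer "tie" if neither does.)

Epsilon

Ballots ranking Tau above Epsilon: 7 + 2 = 9.
Ballots ranking Epsilon above Tau: 21 − 9 = 12.
Epsilon wins the head-to-head 12–9.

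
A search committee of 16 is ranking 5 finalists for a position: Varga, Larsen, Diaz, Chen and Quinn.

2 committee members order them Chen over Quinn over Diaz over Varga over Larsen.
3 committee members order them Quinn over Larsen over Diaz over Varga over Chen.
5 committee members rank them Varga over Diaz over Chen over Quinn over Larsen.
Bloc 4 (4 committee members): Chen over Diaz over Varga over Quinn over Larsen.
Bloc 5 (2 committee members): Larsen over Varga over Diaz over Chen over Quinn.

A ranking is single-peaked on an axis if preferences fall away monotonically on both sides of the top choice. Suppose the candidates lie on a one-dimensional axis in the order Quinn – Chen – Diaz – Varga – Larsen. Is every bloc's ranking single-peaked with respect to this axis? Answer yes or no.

no

Axis positions: Quinn=1, Chen=2, Diaz=3, Varga=4, Larsen=5.
Bloc 1 (peak Chen at position 2): ranking walks positions 2-1-3-4-5, expanding outward from the peak — single-peaked.
Bloc 2: ranking walks positions 1-5-3-4-2; Larsen is ranked above Chen even though Chen lies between Larsen and the peak Quinn on the axis — preferences dip and rise again. Not single-peaked.
Bloc 3 (peak Varga at position 4): ranking walks positions 4-3-2-1-5, expanding outward from the peak — single-peaked.
Bloc 4 (peak Chen at position 2): ranking walks positions 2-3-4-1-5, expanding outward from the peak — single-peaked.
Bloc 5 (peak Larsen at position 5): ranking walks positions 5-4-3-2-1, expanding outward from the peak — single-peaked.
Bloc 2 violates single-peakedness, so the profile is not single-peaked on this axis.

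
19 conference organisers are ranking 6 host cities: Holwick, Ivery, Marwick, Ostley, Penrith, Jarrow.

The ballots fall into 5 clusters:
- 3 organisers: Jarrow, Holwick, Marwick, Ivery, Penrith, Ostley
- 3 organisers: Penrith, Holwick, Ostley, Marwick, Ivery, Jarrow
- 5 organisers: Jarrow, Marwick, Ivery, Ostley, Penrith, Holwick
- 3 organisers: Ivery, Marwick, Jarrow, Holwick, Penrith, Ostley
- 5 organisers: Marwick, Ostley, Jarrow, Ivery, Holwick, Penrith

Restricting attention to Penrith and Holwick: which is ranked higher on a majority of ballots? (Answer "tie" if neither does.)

Holwick

Ballots ranking Penrith above Holwick: 3 + 5 = 8.
Ballots ranking Holwick above Penrith: 19 − 8 = 11.
Holwick wins the head-to-head 11–8.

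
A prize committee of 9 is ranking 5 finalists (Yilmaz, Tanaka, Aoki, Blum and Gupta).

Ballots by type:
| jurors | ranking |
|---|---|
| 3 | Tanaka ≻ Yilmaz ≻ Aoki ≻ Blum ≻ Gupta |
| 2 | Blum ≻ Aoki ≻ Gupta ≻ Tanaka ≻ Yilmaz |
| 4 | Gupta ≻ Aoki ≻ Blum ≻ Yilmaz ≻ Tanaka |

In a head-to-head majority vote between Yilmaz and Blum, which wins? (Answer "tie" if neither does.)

Blum

Ballots ranking Yilmaz above Blum: 3.
Ballots ranking Blum above Yilmaz: 9 − 3 = 6.
Blum wins the head-to-head 6–3.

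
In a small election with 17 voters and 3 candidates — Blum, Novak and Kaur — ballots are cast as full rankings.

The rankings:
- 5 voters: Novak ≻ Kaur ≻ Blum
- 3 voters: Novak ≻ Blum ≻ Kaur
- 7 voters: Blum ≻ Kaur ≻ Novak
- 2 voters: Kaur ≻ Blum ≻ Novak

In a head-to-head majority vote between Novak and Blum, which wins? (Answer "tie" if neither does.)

Ballots ranking Novak above Blum: 5 + 3 = 8.
Ballots ranking Blum above Novak: 17 − 8 = 9.
Blum wins the head-to-head 9–8.

Blum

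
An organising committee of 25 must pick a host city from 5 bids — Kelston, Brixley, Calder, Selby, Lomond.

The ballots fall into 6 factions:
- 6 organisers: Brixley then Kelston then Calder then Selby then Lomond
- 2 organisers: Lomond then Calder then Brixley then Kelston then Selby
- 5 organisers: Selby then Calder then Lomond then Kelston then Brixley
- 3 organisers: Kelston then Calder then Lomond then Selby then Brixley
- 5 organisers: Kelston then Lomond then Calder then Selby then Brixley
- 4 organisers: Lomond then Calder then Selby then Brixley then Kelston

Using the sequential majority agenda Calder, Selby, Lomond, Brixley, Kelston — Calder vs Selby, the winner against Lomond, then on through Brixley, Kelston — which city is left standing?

Kelston

Round 1: Calder vs Selby — 20–5, Calder advances.
Round 2: Calder vs Lomond — 14–11, Calder advances.
Round 3: Calder vs Brixley — 19–6, Calder advances.
Round 4: Calder vs Kelston — 11–14, Kelston advances.
The agenda winner is Kelston.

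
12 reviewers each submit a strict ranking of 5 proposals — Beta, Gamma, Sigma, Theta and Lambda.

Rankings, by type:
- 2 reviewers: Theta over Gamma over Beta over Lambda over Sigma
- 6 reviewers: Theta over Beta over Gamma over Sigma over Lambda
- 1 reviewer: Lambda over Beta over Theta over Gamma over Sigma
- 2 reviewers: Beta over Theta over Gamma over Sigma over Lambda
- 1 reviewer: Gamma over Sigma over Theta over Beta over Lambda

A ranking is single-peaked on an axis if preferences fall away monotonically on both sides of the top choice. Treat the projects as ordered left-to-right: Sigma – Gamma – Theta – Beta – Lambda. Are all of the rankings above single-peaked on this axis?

Axis positions: Sigma=1, Gamma=2, Theta=3, Beta=4, Lambda=5.
Type 1 (peak Theta at position 3): ranking walks positions 3-2-4-5-1, expanding outward from the peak — single-peaked.
Type 2 (peak Theta at position 3): ranking walks positions 3-4-2-1-5, expanding outward from the peak — single-peaked.
Type 3 (peak Lambda at position 5): ranking walks positions 5-4-3-2-1, expanding outward from the peak — single-peaked.
Type 4 (peak Beta at position 4): ranking walks positions 4-3-2-1-5, expanding outward from the peak — single-peaked.
Type 5 (peak Gamma at position 2): ranking walks positions 2-1-3-4-5, expanding outward from the peak — single-peaked.
Every ranking is single-peaked on this axis.

yes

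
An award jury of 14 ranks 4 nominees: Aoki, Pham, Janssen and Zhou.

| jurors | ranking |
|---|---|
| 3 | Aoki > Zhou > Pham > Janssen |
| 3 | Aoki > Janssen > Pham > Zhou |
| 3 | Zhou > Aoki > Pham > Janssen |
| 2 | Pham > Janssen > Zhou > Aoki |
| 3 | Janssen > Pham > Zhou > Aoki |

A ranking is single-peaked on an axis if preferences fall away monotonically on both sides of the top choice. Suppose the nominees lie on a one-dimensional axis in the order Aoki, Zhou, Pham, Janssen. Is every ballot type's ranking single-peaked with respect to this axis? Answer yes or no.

Axis positions: Aoki=1, Zhou=2, Pham=3, Janssen=4.
Ballot type 1 (peak Aoki at position 1): ranking walks positions 1-2-3-4, expanding outward from the peak — single-peaked.
Ballot type 2: ranking walks positions 1-4-3-2; Janssen is ranked above Zhou even though Zhou lies between Janssen and the peak Aoki on the axis — preferences dip and rise again. Not single-peaked.
Ballot type 3 (peak Zhou at position 2): ranking walks positions 2-1-3-4, expanding outward from the peak — single-peaked.
Ballot type 4 (peak Pham at position 3): ranking walks positions 3-4-2-1, expanding outward from the peak — single-peaked.
Ballot type 5 (peak Janssen at position 4): ranking walks positions 4-3-2-1, expanding outward from the peak — single-peaked.
Ballot type 2 violates single-peakedness, so the profile is not single-peaked on this axis.

no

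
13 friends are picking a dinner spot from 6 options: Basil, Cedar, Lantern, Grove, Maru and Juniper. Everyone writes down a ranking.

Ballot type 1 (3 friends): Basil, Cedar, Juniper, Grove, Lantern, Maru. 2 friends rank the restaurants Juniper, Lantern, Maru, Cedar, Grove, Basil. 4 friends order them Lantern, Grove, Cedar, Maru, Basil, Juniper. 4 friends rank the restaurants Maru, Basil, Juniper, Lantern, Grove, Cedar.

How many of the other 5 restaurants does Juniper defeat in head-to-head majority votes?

Juniper against each rival (13 friends):
Juniper vs Basil: Basil wins 11–2.
Juniper vs Cedar: Juniper preferred on 2+4 = 6 ballots; Cedar wins 7–6.
Juniper vs Lantern: Juniper wins 9–4.
Juniper–Grove: Juniper 9–4.
Juniper vs Maru: Maru, 8–5.
Juniper beats Lantern, Grove; loses to Basil, Cedar, Maru — 2 pairwise wins.

2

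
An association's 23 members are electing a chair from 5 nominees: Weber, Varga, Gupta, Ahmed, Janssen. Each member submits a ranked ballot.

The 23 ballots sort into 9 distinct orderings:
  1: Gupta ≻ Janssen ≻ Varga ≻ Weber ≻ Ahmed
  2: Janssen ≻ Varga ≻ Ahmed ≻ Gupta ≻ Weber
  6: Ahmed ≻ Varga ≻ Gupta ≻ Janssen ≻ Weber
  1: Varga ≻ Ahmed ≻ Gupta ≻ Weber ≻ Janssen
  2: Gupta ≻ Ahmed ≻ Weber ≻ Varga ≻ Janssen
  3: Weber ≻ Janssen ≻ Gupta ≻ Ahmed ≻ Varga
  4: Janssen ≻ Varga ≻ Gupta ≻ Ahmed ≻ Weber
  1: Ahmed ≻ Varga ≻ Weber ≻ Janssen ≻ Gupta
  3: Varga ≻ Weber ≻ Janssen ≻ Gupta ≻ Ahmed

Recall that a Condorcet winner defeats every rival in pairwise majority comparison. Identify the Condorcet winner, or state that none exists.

none

Check each pair by majority over 23 ballots:
Weber vs Varga: Varga, 18–5.
Weber vs Gupta: 3+1+3 = 7 for Weber, 16 for Gupta — Gupta by 16–7.
Weber vs Ahmed: Ahmed wins 16–7.
Weber–Janssen: Janssen 13–10.
Varga vs Gupta: Varga is ranked higher on 2+6+1+4+1+3 = 17 ballots, Gupta on 6. Varga wins 17–6.
Varga vs Ahmed: Varga is ranked higher on 1+2+1+4+3 = 11 ballots, Ahmed on 12. Ahmed wins 12–11.
Varga vs Janssen: Varga preferred on 6+1+2+1+3 = 13 ballots; Varga wins 13–10.
Gupta vs Ahmed: Gupta preferred on 1+2+3+4+3 = 13 ballots; Gupta wins 13–10.
Gupta vs Janssen: Gupta preferred on 1+6+1+2 = 10 ballots; Janssen wins 13–10.
Ahmed vs Janssen: 6+1+2+1 = 10 for Ahmed, 13 for Janssen — Janssen by 13–10.
No candidate is unbeaten: Weber loses to Varga; Varga loses to Ahmed; Gupta loses to Varga; Ahmed loses to Gupta; Janssen loses to Varga. In particular Varga beats Gupta beats Ahmed beats Varga is a majority cycle — no Condorcet winner exists.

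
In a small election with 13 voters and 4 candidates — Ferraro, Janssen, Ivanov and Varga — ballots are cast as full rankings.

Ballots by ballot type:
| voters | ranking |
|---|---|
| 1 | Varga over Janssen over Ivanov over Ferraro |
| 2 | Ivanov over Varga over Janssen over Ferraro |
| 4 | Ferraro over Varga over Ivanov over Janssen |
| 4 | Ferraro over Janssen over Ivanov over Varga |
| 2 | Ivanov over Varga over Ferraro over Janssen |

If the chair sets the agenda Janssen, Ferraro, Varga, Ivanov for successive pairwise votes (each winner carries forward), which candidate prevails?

Ferraro

Round 1: Janssen vs Ferraro — 3–10, Ferraro advances.
Round 2: Ferraro vs Varga — 8–5, Ferraro advances.
Round 3: Ferraro vs Ivanov — 8–5, Ferraro advances.
Ferraro survives the agenda.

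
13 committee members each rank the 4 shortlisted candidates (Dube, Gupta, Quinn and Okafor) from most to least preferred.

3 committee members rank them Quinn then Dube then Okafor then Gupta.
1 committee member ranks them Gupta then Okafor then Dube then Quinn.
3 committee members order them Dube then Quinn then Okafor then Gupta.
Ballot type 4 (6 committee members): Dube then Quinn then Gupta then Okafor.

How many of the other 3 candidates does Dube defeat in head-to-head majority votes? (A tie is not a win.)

Dube against each rival (13 committee members):
Dube–Gupta: Dube 12–1.
Dube vs Quinn: Dube is ranked higher on 1+3+6 = 10 ballots, Quinn on 3. Dube wins 10–3.
Dube vs Okafor: Dube wins 12–1.
Dube beats Gupta, Quinn, Okafor — 3 pairwise wins.

3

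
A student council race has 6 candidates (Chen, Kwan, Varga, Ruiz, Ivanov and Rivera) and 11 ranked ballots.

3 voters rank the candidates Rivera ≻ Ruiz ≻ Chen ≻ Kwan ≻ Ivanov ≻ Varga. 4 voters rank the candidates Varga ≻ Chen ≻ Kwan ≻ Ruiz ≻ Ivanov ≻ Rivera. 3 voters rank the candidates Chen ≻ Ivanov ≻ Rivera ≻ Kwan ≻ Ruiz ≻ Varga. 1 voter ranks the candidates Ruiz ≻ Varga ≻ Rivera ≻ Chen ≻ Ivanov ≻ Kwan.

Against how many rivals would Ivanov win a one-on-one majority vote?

2

Ivanov against each rival (11 voters):
Ivanov vs Chen: Chen, 11–0.
Ivanov vs Kwan: 4 to 7, Kwan.
Ivanov vs Varga: 6 to 5, Ivanov.
Ivanov vs Ruiz: 3 for Ivanov, 8 for Ruiz — Ruiz by 8–3.
Ivanov vs Rivera: Ivanov wins 7–4.
Ivanov beats Varga, Rivera; loses to Chen, Kwan, Ruiz — 2 pairwise wins.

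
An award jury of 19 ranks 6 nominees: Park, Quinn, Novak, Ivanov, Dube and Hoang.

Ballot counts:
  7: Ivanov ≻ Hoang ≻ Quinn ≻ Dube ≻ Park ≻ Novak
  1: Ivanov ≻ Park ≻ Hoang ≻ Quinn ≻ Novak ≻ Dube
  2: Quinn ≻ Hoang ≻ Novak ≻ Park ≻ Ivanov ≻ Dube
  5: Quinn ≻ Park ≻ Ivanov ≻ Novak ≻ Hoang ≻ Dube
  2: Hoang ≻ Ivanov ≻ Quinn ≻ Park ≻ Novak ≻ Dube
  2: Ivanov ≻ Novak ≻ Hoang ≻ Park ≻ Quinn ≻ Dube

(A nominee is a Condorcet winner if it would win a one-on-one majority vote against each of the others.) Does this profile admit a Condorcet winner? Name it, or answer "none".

Check each pair by majority over 19 ballots:
Park vs Quinn: Quinn wins 16–3.
Park vs Novak: Park, 15–4.
Park vs Ivanov: 2+5 = 7 for Park, 12 for Ivanov — Ivanov by 12–7.
Park–Dube: Park 12–7.
Park–Hoang: Hoang 13–6.
Quinn vs Novak: Quinn preferred on 7+1+2+5+2 = 17 ballots; Quinn wins 17–2.
Quinn vs Ivanov: Ivanov, 12–7.
Quinn vs Dube: 7+1+2+5+2+2 = 19 for Quinn, 0 for Dube — Quinn by 19–0.
Quinn vs Hoang: 7 to 12, Hoang.
Novak vs Ivanov: Novak preferred on 2 ballots; Ivanov wins 17–2.
Novak vs Dube: Novak wins 12–7.
Novak vs Hoang: Hoang, 12–7.
Ivanov vs Dube: Ivanov wins 19–0.
Ivanov vs Hoang: Ivanov, 15–4.
Dube vs Hoang: Hoang, 19–0.
Ivanov beats each of Park, Quinn, Novak, Dube, Hoang — Ivanov is the Condorcet winner.

Ivanov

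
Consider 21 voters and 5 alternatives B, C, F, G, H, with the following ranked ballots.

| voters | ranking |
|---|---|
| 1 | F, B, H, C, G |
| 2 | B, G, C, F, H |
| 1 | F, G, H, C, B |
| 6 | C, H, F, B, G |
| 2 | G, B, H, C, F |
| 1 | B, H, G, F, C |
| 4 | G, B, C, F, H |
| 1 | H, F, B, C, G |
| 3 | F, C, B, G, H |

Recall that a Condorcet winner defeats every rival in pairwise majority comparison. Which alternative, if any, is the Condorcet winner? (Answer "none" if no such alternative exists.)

Check each pair by majority over 21 ballots:
B vs C: B, 11–10.
B vs F: F, 12–9.
B–G: B 14–7.
B vs H: B, 13–8.
C vs F: C wins 14–7.
C vs G: C wins 11–10.
C vs H: C, 15–6.
F–G: F 12–9.
F vs H: F, 11–10.
G vs H: G, 12–9.
Every alternative loses at least once (B loses to F; C loses to B; F loses to C; G loses to B; H loses to B). The majority relation contains the cycle B > C > F > B, so there is no Condorcet winner.

none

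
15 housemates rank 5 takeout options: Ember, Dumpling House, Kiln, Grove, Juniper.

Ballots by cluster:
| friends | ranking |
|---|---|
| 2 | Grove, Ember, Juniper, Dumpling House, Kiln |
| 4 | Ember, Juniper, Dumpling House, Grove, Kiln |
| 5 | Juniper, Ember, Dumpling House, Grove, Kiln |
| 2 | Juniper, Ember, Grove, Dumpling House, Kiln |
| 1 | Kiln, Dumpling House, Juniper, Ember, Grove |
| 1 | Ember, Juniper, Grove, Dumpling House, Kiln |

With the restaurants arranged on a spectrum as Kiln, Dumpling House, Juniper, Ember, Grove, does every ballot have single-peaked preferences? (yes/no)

Axis positions: Kiln=1, Dumpling House=2, Juniper=3, Ember=4, Grove=5.
Cluster 1 (peak Grove at position 5): ranking walks positions 5-4-3-2-1, expanding outward from the peak — single-peaked.
Cluster 2 (peak Ember at position 4): ranking walks positions 4-3-2-5-1, expanding outward from the peak — single-peaked.
Cluster 3 (peak Juniper at position 3): ranking walks positions 3-4-2-5-1, expanding outward from the peak — single-peaked.
Cluster 4 (peak Juniper at position 3): ranking walks positions 3-4-5-2-1, expanding outward from the peak — single-peaked.
Cluster 5 (peak Kiln at position 1): ranking walks positions 1-2-3-4-5, expanding outward from the peak — single-peaked.
Cluster 6 (peak Ember at position 4): ranking walks positions 4-3-5-2-1, expanding outward from the peak — single-peaked.
Every ranking is single-peaked on this axis.

yes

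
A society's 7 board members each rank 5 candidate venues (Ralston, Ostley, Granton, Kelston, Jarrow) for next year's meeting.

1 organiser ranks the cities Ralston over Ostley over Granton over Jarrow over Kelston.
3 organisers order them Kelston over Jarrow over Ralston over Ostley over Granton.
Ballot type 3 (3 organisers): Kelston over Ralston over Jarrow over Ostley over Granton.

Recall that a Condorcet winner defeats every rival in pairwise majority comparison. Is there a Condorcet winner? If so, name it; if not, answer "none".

Kelston

Check each pair by majority over 7 ballots:
Ralston vs Ostley: 1+3+3 = 7 for Ralston, 0 for Ostley — Ralston by 7–0.
Ralston vs Granton: 1+3+3 = 7 for Ralston, 0 for Granton — Ralston by 7–0.
Ralston vs Kelston: 1 to 6, Kelston.
Ralston vs Jarrow: 4 to 3, Ralston.
Ostley vs Granton: 7 to 0, Ostley.
Ostley vs Kelston: Ostley preferred on 1 ballot; Kelston wins 6–1.
Ostley vs Jarrow: Ostley preferred on 1 ballot; Jarrow wins 6–1.
Granton vs Kelston: 1 for Granton, 6 for Kelston — Kelston by 6–1.
Granton vs Jarrow: 1 to 6, Jarrow.
Kelston vs Jarrow: 6 to 1, Kelston.
Kelston beats each of Ralston, Ostley, Granton, Jarrow — Kelston is the Condorcet winner.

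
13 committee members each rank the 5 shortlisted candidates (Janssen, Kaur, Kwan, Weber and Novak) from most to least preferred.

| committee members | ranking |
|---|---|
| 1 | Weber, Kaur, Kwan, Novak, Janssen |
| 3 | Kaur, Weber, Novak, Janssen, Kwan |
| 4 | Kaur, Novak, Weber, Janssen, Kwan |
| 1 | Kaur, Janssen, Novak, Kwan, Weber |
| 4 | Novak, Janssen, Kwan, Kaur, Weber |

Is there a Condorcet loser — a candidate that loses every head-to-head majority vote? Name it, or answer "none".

Head-to-head results (13 committee members):
Janssen–Kaur: Kaur 9–4.
Janssen vs Kwan: Janssen wins 12–1.
Janssen–Weber: Weber 8–5.
Janssen vs Novak: Janssen preferred on 1 ballot; Novak wins 12–1.
Kaur vs Kwan: 1+3+4+1 = 9 for Kaur, 4 for Kwan — Kaur by 9–4.
Kaur–Weber: Kaur 12–1.
Kaur vs Novak: Kaur is ranked higher on 1+3+4+1 = 9 ballots, Novak on 4. Kaur wins 9–4.
Kwan vs Weber: Weber wins 8–5.
Kwan vs Novak: Novak, 12–1.
Weber vs Novak: Weber preferred on 1+3 = 4 ballots; Novak wins 9–4.
Kwan loses to every other candidate — it is the Condorcet loser.

Kwan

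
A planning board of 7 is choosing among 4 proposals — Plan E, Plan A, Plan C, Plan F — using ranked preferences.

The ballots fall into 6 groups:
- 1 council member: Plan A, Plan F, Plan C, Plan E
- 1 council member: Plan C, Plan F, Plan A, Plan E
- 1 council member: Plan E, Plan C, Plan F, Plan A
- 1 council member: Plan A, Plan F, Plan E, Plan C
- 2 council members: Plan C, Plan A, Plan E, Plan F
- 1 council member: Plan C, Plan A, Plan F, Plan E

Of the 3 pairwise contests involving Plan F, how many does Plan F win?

1

Plan F against each rival (7 council members):
Plan F vs Plan E: Plan F preferred on 1+1+1+1 = 4 ballots; Plan F wins 4–3.
Plan F–Plan A: Plan A 5–2.
Plan F vs Plan C: 1+1 = 2 for Plan F, 5 for Plan C — Plan C by 5–2.
Plan F beats Plan E; loses to Plan A, Plan C — 1 pairwise win.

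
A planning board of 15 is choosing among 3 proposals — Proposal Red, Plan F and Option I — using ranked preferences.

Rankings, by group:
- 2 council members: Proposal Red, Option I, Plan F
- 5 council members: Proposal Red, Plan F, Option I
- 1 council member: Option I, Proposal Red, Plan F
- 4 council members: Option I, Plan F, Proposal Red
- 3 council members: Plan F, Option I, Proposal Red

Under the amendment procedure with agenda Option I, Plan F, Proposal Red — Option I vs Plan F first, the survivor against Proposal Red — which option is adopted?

Proposal Red

Round 1: Option I vs Plan F — 7–8, Plan F advances.
Round 2: Plan F vs Proposal Red — 7–8, Proposal Red advances.
Proposal Red survives the agenda.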